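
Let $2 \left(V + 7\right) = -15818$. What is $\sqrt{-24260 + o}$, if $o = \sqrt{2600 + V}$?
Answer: $\sqrt{-24260 + 2 i \sqrt{1329}} \approx 0.234 + 155.76 i$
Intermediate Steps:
$V = -7916$ ($V = -7 + \frac{1}{2} \left(-15818\right) = -7 - 7909 = -7916$)
$o = 2 i \sqrt{1329}$ ($o = \sqrt{2600 - 7916} = \sqrt{-5316} = 2 i \sqrt{1329} \approx 72.911 i$)
$\sqrt{-24260 + o} = \sqrt{-24260 + 2 i \sqrt{1329}}$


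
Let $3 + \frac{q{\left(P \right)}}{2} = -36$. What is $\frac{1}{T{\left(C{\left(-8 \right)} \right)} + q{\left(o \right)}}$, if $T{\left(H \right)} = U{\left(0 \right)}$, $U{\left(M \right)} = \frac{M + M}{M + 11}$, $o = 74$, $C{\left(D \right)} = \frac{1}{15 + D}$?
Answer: $- \frac{1}{78} \approx -0.012821$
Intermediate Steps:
$q{\left(P \right)} = -78$ ($q{\left(P \right)} = -6 + 2 \left(-36\right) = -6 - 72 = -78$)
$U{\left(M \right)} = \frac{2 M}{11 + M}$
$T{\left(H \right)} = 0$ ($T{\left(H \right)} = 2 \cdot 0 \frac{1}{11 + 0} = 2 \cdot 0 \cdot \frac{1}{11} = 0$)
$\frac{1}{T{\left(C{\left(-8 \right)} \right)} + q{\left(o \right)}} = \frac{1}{0 - 78} = \frac{1}{-78} = - \frac{1}{78}$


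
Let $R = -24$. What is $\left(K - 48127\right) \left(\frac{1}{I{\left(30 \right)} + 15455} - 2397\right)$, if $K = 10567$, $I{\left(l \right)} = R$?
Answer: $\frac{1389273261360}{15431} \approx 9.0031 \cdot 10^{7}$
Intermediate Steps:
$I{\left(l \right)} = -24$
$\left(K - 48127\right) \left(\frac{1}{I{\left(30 \right)} + 15455} - 2397\right) = \left(10567 - 48127\right) \left(\frac{1}{-24 + 15455} - 2397\right) = - 37560 \left(\frac{1}{15431} - 2397\right) = \left(-37560\right) \left(- \frac{36988106}{15431}\right) = \frac{1389273261360}{15431}$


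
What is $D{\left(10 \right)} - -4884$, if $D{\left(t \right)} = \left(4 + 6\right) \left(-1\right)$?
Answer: $4874$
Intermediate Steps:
$D{\left(t \right)} = -10$ ($D{\left(t \right)} = 10 \left(-1\right) = -10$)
$D{\left(10 \right)} - -4884 = -10 - -4884 = -10 + 4884 = 4874$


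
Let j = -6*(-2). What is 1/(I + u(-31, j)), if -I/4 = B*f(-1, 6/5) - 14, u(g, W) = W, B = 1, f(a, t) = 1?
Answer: 1/64 ≈ 0.015625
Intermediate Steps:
j = 12
I = 52 (I = -4*(1*1 - 14) = -4*(1 - 14) = -4*(-13) = 52)
1/(I + u(-31, j)) = 1/(52 + 12) = 1/64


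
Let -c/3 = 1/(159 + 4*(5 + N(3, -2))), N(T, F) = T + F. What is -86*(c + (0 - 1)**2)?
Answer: -5160/61 ≈ -84.590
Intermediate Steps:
N(T, F) = F + T
c = -1/61 (c = -3/(159 + 4*(5 + (-2 + 3))) = -3/(159 + 4*(5 + 1)) = -3/(159 + 4*6) = -3/(159 + 24) = -3/183 = -3*1/183 = -1/61 ≈ -0.016393)
-86*(c + (0 - 1)**2) = -86*(-1/61 + (0 - 1)**2) = -86*(-1/61 + (-1)**2) = -86*(-1/61 + 1) = -86*60/61 = -5160/61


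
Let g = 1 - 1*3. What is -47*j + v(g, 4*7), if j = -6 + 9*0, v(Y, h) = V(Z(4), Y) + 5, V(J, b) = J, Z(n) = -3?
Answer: 284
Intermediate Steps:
g = -2 (g = 1 - 3 = -2)
v(Y, h) = 2 (v(Y, h) = -3 + 5 = 2)
j = -6 (j = -6 + 0 = -6)
-47*j + v(g, 4*7) = -47*(-6) + 2 = 282 + 2 = 284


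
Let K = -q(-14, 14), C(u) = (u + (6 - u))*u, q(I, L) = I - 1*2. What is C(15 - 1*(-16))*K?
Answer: 2976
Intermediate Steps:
q(I, L) = -2 + I (q(I, L) = I - 2 = -2 + I)
C(u) = 6*u
K = 16 (K = -(-2 - 14) = -1*(-16) = 16)
C(15 - 1*(-16))*K = (6*(15 - 1*(-16)))*16 = (6*(15 + 16))*16 = (6*31)*16 = 186*16 = 2976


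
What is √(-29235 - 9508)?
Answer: I*√38743 ≈ 196.83*I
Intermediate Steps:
√(-29235 - 9508) = √(-38743) = I*√38743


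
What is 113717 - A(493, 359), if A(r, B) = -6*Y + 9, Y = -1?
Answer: 113702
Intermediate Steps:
A(r, B) = 15 (A(r, B) = -6*(-1) + 9 = 6 + 9 = 15)
113717 - A(493, 359) = 113717 - 1*15 = 113717 - 15 = 113702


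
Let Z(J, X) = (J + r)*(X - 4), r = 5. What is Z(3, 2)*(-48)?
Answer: 768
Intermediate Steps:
Z(J, X) = (-4 + X)*(5 + J) (Z(J, X) = (J + 5)*(X - 4) = (5 + J)*(-4 + X) = (-4 + X)*(5 + J))
Z(3, 2)*(-48) = (-20 - 4*3 + 5*2 + 3*2)*(-48) = (-20 - 12 + 10 + 6)*(-48) = -16*(-48) = 768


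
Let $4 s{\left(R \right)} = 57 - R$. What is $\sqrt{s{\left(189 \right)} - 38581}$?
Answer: $i \sqrt{38614} \approx 196.5 i$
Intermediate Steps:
$s{\left(R \right)} = \frac{57}{4} - \frac{R}{4}$ ($s{\left(R \right)} = \frac{57 - R}{4} = \frac{57}{4} - \frac{R}{4}$)
$\sqrt{s{\left(189 \right)} - 38581} = \sqrt{\left(\frac{57}{4} - \frac{189}{4}\right) - 38581} = \sqrt{-33 - 38581} = \sqrt{-38614} = i \sqrt{38614}$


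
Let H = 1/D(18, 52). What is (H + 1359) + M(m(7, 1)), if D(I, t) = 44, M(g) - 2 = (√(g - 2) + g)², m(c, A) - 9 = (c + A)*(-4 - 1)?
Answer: 100717/44 - 62*I*√33 ≈ 2289.0 - 356.16*I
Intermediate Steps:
m(c, A) = 9 - 5*A - 5*c (m(c, A) = 9 + (c + A)*(-4 - 1) = 9 + (A + c)*(-5) = 9 + (-5*A - 5*c) = 9 - 5*A - 5*c)
M(g) = 2 + (g + √(-2 + g))² (M(g) = 2 + (√(g - 2) + g)² = 2 + (√(-2 + g) + g)² = 2 + (g + √(-2 + g))²)
H = 1/44 ≈ 0.022727
(H + 1359) + M(m(7, 1)) = (1/44 + 1359) + (2 + ((9 - 5*1 - 5*7) + √(-2 + (9 - 5*1 - 5*7)))²) = 59797/44 + (2 + ((9 - 5 - 35) + √(-2 + (9 - 5 - 35)))²) = 59797/44 + (2 + (-31 + √(-2 - 31))²) = 59797/44 + (2 + (-31 + √(-33))²) = 59797/44 + (2 + (-31 + I*√33)²) = 59885/44 + (-31 + I*√33)²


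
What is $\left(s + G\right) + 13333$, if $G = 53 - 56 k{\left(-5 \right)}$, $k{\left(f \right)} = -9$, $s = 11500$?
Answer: $25390$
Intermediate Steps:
$G = 557$ ($G = 53 - -504 = 53 + 504 = 557$)
$\left(s + G\right) + 13333 = \left(11500 + 557\right) + 13333 = 12057 + 13333 = 25390$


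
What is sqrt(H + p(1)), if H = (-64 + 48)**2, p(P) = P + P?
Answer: sqrt(258) ≈ 16.062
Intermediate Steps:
p(P) = 2*P
H = 256 (H = (-16)**2 = 256)
sqrt(H + p(1)) = sqrt(256 + 2*1) = sqrt(256 + 2) = sqrt(258)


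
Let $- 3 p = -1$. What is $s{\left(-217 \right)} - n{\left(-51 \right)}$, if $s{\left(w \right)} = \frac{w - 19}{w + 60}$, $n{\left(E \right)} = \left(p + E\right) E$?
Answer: $- \frac{405452}{157} \approx -2582.5$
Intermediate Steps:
$p = \frac{1}{3}$ ($p = \left(- \frac{1}{3}\right) \left(-1\right) = \frac{1}{3} \approx 0.33333$)
$n{\left(E \right)} = E \left(\frac{1}{3} + E\right)$ ($n{\left(E \right)} = \left(\frac{1}{3} + E\right) E = E \left(\frac{1}{3} + E\right)$)
$s{\left(w \right)} = \frac{-19 + w}{60 + w}$
$s{\left(-217 \right)} - n{\left(-51 \right)} = \frac{-19 - 217}{60 - 217} - - 51 \left(\frac{1}{3} - 51\right) = \frac{1}{-157} \left(-236\right) - \left(-51\right) \left(- \frac{152}{3}\right) = \left(- \frac{1}{157}\right) \left(-236\right) - 2584 = \frac{236}{157} - 2584 = - \frac{405452}{157}$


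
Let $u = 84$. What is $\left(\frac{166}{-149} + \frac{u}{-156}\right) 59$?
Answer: $- \frac{188859}{1937} \approx -97.501$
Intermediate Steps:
$\left(\frac{166}{-149} + \frac{u}{-156}\right) 59 = \left(\frac{166}{-149} + \frac{84}{-156}\right) 59 = \left(166 \left(- \frac{1}{149}\right) + 84 \left(- \frac{1}{156}\right)\right) 59 = \left(- \frac{166}{149} - \frac{7}{13}\right) 59 = \left(- \frac{3201}{1937}\right) 59 = - \frac{188859}{1937}$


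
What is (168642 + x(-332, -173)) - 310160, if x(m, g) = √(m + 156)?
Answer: -141518 + 4*I*√11 ≈ -1.4152e+5 + 13.266*I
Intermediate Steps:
x(m, g) = √(156 + m)
(168642 + x(-332, -173)) - 310160 = (168642 + √(156 - 332)) - 310160 = (168642 + √(-176)) - 310160 = (168642 + 4*I*√11) - 310160 = -141518 + 4*I*√11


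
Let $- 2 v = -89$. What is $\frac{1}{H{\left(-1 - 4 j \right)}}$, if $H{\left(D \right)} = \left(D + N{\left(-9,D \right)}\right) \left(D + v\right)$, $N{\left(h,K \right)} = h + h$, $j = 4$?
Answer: $- \frac{2}{1925} \approx -0.001039$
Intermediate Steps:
$N{\left(h,K \right)} = 2 h$
$v = \frac{89}{2}$ ($v = \left(- \frac{1}{2}\right) \left(-89\right) = \frac{89}{2} \approx 44.5$)
$H{\left(D \right)} = \left(-18 + D\right) \left(\frac{89}{2} + D\right)$ ($H{\left(D \right)} = \left(D + 2 \left(-9\right)\right) \left(D + \frac{89}{2}\right) = \left(D - 18\right) \left(\frac{89}{2} + D\right) = \left(-18 + D\right) \left(\frac{89}{2} + D\right)$)
$\frac{1}{H{\left(-1 - 4 j \right)}} = \frac{1}{-801 + \left(-1 - 16\right)^{2} + \frac{53 \left(-1 - 16\right)}{2}} = \frac{1}{-801 + \left(-17\right)^{2} + \frac{53}{2} \left(-17\right)} = \frac{1}{-801 + 289 - \frac{901}{2}} = \frac{1}{- \frac{1925}{2}} = - \frac{2}{1925}$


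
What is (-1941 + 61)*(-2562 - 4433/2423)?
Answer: 11678858920/2423 ≈ 4.8200e+6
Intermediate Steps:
(-1941 + 61)*(-2562 - 4433/2423) = -1880*(-2562 - 4433*1/2423) = -1880*(-2562 - 4433/2423) = -1880*(-6212159/2423) = 11678858920/2423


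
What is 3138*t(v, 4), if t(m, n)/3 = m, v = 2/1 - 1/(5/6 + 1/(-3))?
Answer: 0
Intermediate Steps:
v = 0 (v = 2*1 - 1/(5*(⅙) + 1*(-⅓)) = 2 - 1/(⅚ - ⅓) = 2 - 1/½ = 2 - 1*2 = 2 - 2 = 0)
t(m, n) = 3*m
3138*t(v, 4) = 3138*(3*0) = 3138*0 = 0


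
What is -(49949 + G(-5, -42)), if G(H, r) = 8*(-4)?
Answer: -49917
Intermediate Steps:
G(H, r) = -32
-(49949 + G(-5, -42)) = -(49949 - 32) = -1*49917 = -49917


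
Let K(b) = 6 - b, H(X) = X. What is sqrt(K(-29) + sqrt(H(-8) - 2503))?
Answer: sqrt(35 + 9*I*sqrt(31)) ≈ 6.9326 + 3.6141*I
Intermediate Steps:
sqrt(K(-29) + sqrt(H(-8) - 2503)) = sqrt((6 - 1*(-29)) + sqrt(-8 - 2503)) = sqrt((6 + 29) + sqrt(-2511)) = sqrt(35 + 9*I*sqrt(31))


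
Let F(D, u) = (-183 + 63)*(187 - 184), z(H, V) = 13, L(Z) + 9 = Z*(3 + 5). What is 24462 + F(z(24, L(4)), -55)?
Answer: 24102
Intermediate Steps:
L(Z) = -9 + 8*Z (L(Z) = -9 + Z*(3 + 5) = -9 + Z*8 = -9 + 8*Z)
F(D, u) = -360 (F(D, u) = -120*3 = -360)
24462 + F(z(24, L(4)), -55) = 24462 - 360 = 24102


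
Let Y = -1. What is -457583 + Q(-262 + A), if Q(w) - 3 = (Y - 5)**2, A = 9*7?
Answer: -457544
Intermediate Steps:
A = 63
Q(w) = 39 (Q(w) = 3 + (-1 - 5)**2 = 3 + (-6)**2 = 3 + 36 = 39)
-457583 + Q(-262 + A) = -457583 + 39 = -457544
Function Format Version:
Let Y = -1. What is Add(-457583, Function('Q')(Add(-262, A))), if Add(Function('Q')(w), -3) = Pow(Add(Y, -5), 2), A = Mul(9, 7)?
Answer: -457544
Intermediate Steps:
A = 63
Function('Q')(w) = 39 (Function('Q')(w) = Add(3, Pow(Add(-1, -5), 2)) = Add(3, Pow(-6, 2)) = Add(3, 36) = 39)
Add(-457583, Function('Q')(Add(-262, A))) = Add(-457583, 39) = -457544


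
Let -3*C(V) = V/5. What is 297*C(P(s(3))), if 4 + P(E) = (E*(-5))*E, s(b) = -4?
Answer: 8316/5 ≈ 1663.2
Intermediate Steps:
P(E) = -4 - 5*E² (P(E) = -4 + (E*(-5))*E = -4 + (-5*E)*E = -4 - 5*E²)
C(V) = -V/15 (C(V) = -V/(3*5) = -V/15)
297*C(P(s(3))) = 297*(-(-4 - 5*(-4)²)/15) = 297*(-(-4 - 5*16)/15) = 297*(-(-4 - 80)/15) = 297*(-1/15*(-84)) = 297*(28/5) = 8316/5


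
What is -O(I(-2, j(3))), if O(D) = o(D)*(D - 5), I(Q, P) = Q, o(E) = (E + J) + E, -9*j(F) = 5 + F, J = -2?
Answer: -42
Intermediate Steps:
j(F) = -5/9 - F/9 (j(F) = -(5 + F)/9 = -5/9 - F/9)
o(E) = -2 + 2*E (o(E) = (E - 2) + E = (-2 + E) + E = -2 + 2*E)
O(D) = (-5 + D)*(-2 + 2*D) (O(D) = (-2 + 2*D)*(D - 5) = (-2 + 2*D)*(-5 + D) = (-5 + D)*(-2 + 2*D))
-O(I(-2, j(3))) = -2*(-1 - 2)*(-5 - 2) = -2*(-3)*(-7) = -1*42 = -42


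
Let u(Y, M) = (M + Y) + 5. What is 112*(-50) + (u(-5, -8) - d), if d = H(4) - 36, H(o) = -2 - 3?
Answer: -5567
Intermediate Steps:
u(Y, M) = 5 + M + Y
H(o) = -5
d = -41 (d = -5 - 36 = -41)
112*(-50) + (u(-5, -8) - d) = 112*(-50) + ((5 - 8 - 5) - 1*(-41)) = -5600 + (-8 + 41) = -5600 + 33 = -5567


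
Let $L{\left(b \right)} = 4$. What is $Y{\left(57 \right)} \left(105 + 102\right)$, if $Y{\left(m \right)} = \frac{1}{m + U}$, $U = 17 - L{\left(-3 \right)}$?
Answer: $\frac{207}{70} \approx 2.9571$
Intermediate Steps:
$U = 13$ ($U = 17 - 4 = 13$)
$Y{\left(m \right)} = \frac{1}{13 + m}$ ($Y{\left(m \right)} = \frac{1}{m + 13} = \frac{1}{13 + m}$)
$Y{\left(57 \right)} \left(105 + 102\right) = \frac{105 + 102}{13 + 57} = \frac{1}{70} \cdot 207 = \frac{207}{70}$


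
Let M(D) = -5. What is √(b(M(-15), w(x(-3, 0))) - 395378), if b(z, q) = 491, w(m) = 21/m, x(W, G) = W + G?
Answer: I*√394887 ≈ 628.4*I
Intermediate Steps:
x(W, G) = G + W
√(b(M(-15), w(x(-3, 0))) - 395378) = √(491 - 395378) = √(-394887) = I*√394887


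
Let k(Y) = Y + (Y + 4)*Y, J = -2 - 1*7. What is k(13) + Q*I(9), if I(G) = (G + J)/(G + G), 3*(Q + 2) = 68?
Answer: 234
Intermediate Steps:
Q = 62/3 (Q = -2 + (1/3)*68 = -2 + 68/3 = 62/3 ≈ 20.667)
J = -9 (J = -2 - 7 = -9)
I(G) = (-9 + G)/(2*G) (I(G) = (G - 9)/(G + G) = (-9 + G)/((2*G)) = (-9 + G)*(1/(2*G)) = (-9 + G)/(2*G))
k(Y) = Y + Y*(4 + Y) (k(Y) = Y + (4 + Y)*Y = Y + Y*(4 + Y))
k(13) + Q*I(9) = 13*(5 + 13) + 62*((1/2)*(-9 + 9)/9)/3 = 13*18 + 62*((1/2)*(1/9)*0)/3 = 234 + (62/3)*0 = 234 + 0 = 234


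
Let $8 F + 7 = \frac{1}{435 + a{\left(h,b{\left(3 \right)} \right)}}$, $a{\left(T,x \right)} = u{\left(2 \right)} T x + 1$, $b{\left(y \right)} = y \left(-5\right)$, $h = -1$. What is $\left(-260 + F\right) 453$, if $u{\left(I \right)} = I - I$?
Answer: $- \frac{412198743}{3488} \approx -1.1818 \cdot 10^{5}$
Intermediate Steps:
$b{\left(y \right)} = - 5 y$
$u{\left(I \right)} = 0$
$a{\left(T,x \right)} = 1$ ($a{\left(T,x \right)} = 0 T x + 1 = 0 x + 1 = 0 + 1 = 1$)
$F = - \frac{3051}{3488}$ ($F = - \frac{7}{8} + \frac{1}{8 \left(435 + 1\right)} = - \frac{7}{8} + \frac{1}{8 \cdot 436} = - \frac{7}{8} + \frac{1}{8} \cdot \frac{1}{436} = - \frac{7}{8} + \frac{1}{3488} = - \frac{3051}{3488} \approx -0.87471$)
$\left(-260 + F\right) 453 = \left(-260 - \frac{3051}{3488}\right) 453 = \left(- \frac{909931}{3488}\right) 453 = - \frac{412198743}{3488}$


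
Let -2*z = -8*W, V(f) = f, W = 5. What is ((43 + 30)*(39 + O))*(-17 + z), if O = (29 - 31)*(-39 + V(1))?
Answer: 25185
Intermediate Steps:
z = 20 (z = -(-4)*5 = -½*(-40) = 20)
O = 76 (O = (29 - 31)*(-39 + 1) = -2*(-38) = 76)
((43 + 30)*(39 + O))*(-17 + z) = ((43 + 30)*(39 + 76))*(-17 + 20) = (73*115)*3 = 8395*3 = 25185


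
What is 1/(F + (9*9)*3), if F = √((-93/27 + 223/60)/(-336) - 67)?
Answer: 2099520/510762247 - 24*I*√8683305/510762247 ≈ 0.0041106 - 0.00013846*I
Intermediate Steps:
F = I*√8683305/360 (F = √((-93*1/27 + 223*(1/60))*(-1/336) - 67) = √((-31/9 + 223/60)*(-1/336) - 67) = √((49/180)*(-1/336) - 67) = √(-7/8640 - 67) = √(-578887/8640) = I*√8683305/360 ≈ 8.1854*I)
1/(F + (9*9)*3) = 1/(I*√8683305/360 + (9*9)*3) = 1/(I*√8683305/360 + 81*3) = 1/(I*√8683305/360 + 243) = 1/(243 + I*√8683305/360)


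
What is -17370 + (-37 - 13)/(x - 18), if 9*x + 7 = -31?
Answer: -69471/4 ≈ -17368.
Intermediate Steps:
x = -38/9 (x = -7/9 + (⅑)*(-31) = -7/9 - 31/9 = -38/9 ≈ -4.2222)
-17370 + (-37 - 13)/(x - 18) = -17370 + (-37 - 13)/(-38/9 - 18) = -17370 - 50/(-200/9) = -17370 - 50*(-9/200) = -17370 + 9/4 = -69471/4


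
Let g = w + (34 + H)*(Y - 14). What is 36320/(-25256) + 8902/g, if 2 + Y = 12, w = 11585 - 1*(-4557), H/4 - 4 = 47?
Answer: -2918499/3425345 ≈ -0.85203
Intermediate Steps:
H = 204 (H = 16 + 4*47 = 16 + 188 = 204)
w = 16142 (w = 11585 + 4557 = 16142)
Y = 10 (Y = -2 + 12 = 10)
g = 15190 (g = 16142 + (34 + 204)*(10 - 14) = 16142 + 238*(-4) = 16142 - 952 = 15190)
36320/(-25256) + 8902/g = 36320/(-25256) + 8902/15190 = 36320*(-1/25256) + 8902*(1/15190) = -4540/3157 + 4451/7595 = -2918499/3425345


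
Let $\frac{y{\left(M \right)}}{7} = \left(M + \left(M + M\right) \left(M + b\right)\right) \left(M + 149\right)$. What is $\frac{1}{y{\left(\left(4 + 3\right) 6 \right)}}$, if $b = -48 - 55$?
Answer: $- \frac{1}{6794634} \approx -1.4717 \cdot 10^{-7}$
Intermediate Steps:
$b = -103$ ($b = -48 - 55 = -103$)
$y{\left(M \right)} = 7 \left(149 + M\right) \left(M + 2 M \left(-103 + M\right)\right)$ ($y{\left(M \right)} = 7 \left(M + \left(M + M\right) \left(M - 103\right)\right) \left(M + 149\right) = 7 \left(M + 2 M \left(-103 + M\right)\right) \left(149 + M\right) = 7 \left(149 + M\right) \left(M + 2 M \left(-103 + M\right)\right)$)
$\frac{1}{y{\left(\left(4 + 3\right) 6 \right)}} = \frac{1}{7 \left(4 + 3\right) 6 \left(-30545 + 2 \left(\left(4 + 3\right) 6\right)^{2} + 93 \left(4 + 3\right) 6\right)} = \frac{1}{7 \cdot 7 \cdot 6 \left(-30545 + 2 \left(7 \cdot 6\right)^{2} + 93 \cdot 7 \cdot 6\right)} = \frac{1}{7 \cdot 42 \left(-30545 + 2 \cdot 42^{2} + 93 \cdot 42\right)} = \frac{1}{7 \cdot 42 \left(-30545 + 2 \cdot 1764 + 3906\right)} = \frac{1}{7 \cdot 42 \left(-30545 + 3528 + 3906\right)} = \frac{1}{7 \cdot 42 \left(-23111\right)} = \frac{1}{-6794634} = - \frac{1}{6794634}$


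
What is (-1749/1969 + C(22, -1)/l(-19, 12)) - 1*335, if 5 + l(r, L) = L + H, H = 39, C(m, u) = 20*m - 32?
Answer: -1346336/4117 ≈ -327.02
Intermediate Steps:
C(m, u) = -32 + 20*m
l(r, L) = 34 + L (l(r, L) = -5 + (L + 39) = -5 + (39 + L) = 34 + L)
(-1749/1969 + C(22, -1)/l(-19, 12)) - 1*335 = (-1749/1969 + (-32 + 20*22)/(34 + 12)) - 1*335 = (-1749*1/1969 + (-32 + 440)/46) - 335 = (-159/179 + 408*(1/46)) - 335 = (-159/179 + 204/23) - 335 = 32859/4117 - 335 = -1346336/4117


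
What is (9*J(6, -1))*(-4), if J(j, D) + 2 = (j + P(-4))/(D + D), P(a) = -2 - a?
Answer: 216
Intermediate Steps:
J(j, D) = -2 + (2 + j)/(2*D) (J(j, D) = -2 + (j + (-2 - 1*(-4)))/(D + D) = -2 + (j + (-2 + 4))/((2*D)) = -2 + (j + 2)*(1/(2*D)) = -2 + (2 + j)*(1/(2*D)) = -2 + (2 + j)/(2*D))
(9*J(6, -1))*(-4) = (9*((1/2)*(2 + 6 - 4*(-1))/(-1)))*(-4) = (9*((1/2)*(-1)*(2 + 6 + 4)))*(-4) = (9*((1/2)*(-1)*12))*(-4) = (9*(-6))*(-4) = -54*(-4) = 216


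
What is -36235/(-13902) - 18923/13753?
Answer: 235272409/191194206 ≈ 1.2305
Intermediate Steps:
-36235/(-13902) - 18923/13753 = -36235*(-1/13902) - 18923*1/13753 = 36235/13902 - 18923/13753 = 235272409/191194206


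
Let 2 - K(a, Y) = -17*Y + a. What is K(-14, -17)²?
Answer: 74529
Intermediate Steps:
K(a, Y) = 2 - a + 17*Y (K(a, Y) = 2 - (-17*Y + a) = 2 - (a - 17*Y) = 2 + (-a + 17*Y) = 2 - a + 17*Y)
K(-14, -17)² = (2 - 1*(-14) + 17*(-17))² = (2 + 14 - 289)² = (-273)² = 74529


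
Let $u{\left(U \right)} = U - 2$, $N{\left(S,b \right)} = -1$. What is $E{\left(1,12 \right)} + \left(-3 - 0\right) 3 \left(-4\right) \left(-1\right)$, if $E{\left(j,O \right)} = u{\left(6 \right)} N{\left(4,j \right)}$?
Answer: $-40$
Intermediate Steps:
$u{\left(U \right)} = -2 + U$
$E{\left(j,O \right)} = -4$ ($E{\left(j,O \right)} = \left(-2 + 6\right) \left(-1\right) = 4 \left(-1\right) = -4$)
$E{\left(1,12 \right)} + \left(-3 - 0\right) 3 \left(-4\right) \left(-1\right) = -4 + \left(-3 - 0\right) 3 \left(-4\right) \left(-1\right) = -4 + \left(-3 + 0\right) \left(\left(-12\right) \left(-1\right)\right) = -4 - 36 = -40$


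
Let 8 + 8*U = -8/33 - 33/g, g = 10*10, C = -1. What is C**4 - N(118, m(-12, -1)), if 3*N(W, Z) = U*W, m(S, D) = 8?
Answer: 1708651/39600 ≈ 43.148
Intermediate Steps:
g = 100
U = -28289/26400 (U = -1 + (-8/33 - 33/100)/8 = -1 + (1/8)*(-1889/3300) = -1 - 1889/26400 = -28289/26400 ≈ -1.0716)
N(W, Z) = -28289*W/79200 (N(W, Z) = (-28289*W/26400)/3 = -28289*W/79200)
C**4 - N(118, m(-12, -1)) = (-1)**4 - (-28289)*118/79200 = 1 - 1*(-1669051/39600) = 1 + 1669051/39600 = 1708651/39600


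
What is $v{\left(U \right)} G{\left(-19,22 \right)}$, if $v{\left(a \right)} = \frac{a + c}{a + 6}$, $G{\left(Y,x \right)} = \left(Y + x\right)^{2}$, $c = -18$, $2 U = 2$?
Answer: $- \frac{153}{7} \approx -21.857$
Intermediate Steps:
$U = 1$ ($U = \frac{1}{2} \cdot 2 = 1$)
$v{\left(a \right)} = \frac{-18 + a}{6 + a}$ ($v{\left(a \right)} = \frac{a - 18}{a + 6} = \frac{-18 + a}{6 + a}$)
$v{\left(U \right)} G{\left(-19,22 \right)} = \frac{-18 + 1}{6 + 1} \left(-19 + 22\right)^{2} = \frac{1}{7} \left(-17\right) 3^{2} = \frac{1}{7} \left(-17\right) 9 = \left(- \frac{17}{7}\right) 9 = - \frac{153}{7}$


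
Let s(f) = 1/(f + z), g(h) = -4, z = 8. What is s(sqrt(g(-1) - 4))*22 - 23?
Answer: (-23*sqrt(2) + 81*I)/(sqrt(2) - 4*I) ≈ -20.556 - 0.86424*I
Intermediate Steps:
s(f) = 1/(8 + f) (s(f) = 1/(f + 8) = 1/(8 + f))
s(sqrt(g(-1) - 4))*22 - 23 = 22/(8 + sqrt(-4 - 4)) - 23 = 22/(8 + sqrt(-8)) - 23 = 22/(8 + 2*I*sqrt(2)) - 23 = -23 + 22/(8 + 2*I*sqrt(2))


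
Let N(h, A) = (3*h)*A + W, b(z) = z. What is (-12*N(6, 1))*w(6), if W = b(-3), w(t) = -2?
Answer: 360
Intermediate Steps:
W = -3
N(h, A) = -3 + 3*A*h (N(h, A) = (3*h)*A - 3 = 3*A*h - 3 = -3 + 3*A*h)
(-12*N(6, 1))*w(6) = -12*(-3 + 3*1*6)*(-2) = -12*(-3 + 18)*(-2) = -12*15*(-2) = -180*(-2) = 360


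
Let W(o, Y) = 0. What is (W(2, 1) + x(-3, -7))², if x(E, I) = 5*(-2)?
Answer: 100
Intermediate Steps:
x(E, I) = -10
(W(2, 1) + x(-3, -7))² = (0 - 10)² = (-10)² = 100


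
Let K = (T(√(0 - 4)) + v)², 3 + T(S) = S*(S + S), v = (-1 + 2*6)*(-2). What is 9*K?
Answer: 9801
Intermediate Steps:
v = -22 (v = (-1 + 12)*(-2) = 11*(-2) = -22)
T(S) = -3 + 2*S² (T(S) = -3 + S*(S + S) = -3 + S*(2*S) = -3 + 2*S²)
K = 1089 (K = ((-3 + 2*(√(0 - 4))²) - 22)² = ((-3 + 2*(√(-4))²) - 22)² = ((-3 + 2*(2*I)²) - 22)² = ((-3 + 2*(-4)) - 22)² = ((-3 - 8) - 22)² = (-11 - 22)² = (-33)² = 1089)
9*K = 9*1089 = 9801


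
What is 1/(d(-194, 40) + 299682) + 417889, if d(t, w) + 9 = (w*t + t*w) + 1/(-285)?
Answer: 33842157292241/80983604 ≈ 4.1789e+5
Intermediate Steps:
d(t, w) = -2566/285 + 2*t*w (d(t, w) = -9 + ((w*t + t*w) + 1/(-285)) = -9 + ((t*w + t*w) - 1/285) = -9 + (2*t*w - 1/285) = -9 + (-1/285 + 2*t*w) = -2566/285 + 2*t*w)
1/(d(-194, 40) + 299682) + 417889 = 1/((-2566/285 + 2*(-194)*40) + 299682) + 417889 = 1/((-2566/285 - 15520) + 299682) + 417889 = 1/(-4425766/285 + 299682) + 417889 = 1/(80983604/285) + 417889 = 285/80983604 + 417889 = 33842157292241/80983604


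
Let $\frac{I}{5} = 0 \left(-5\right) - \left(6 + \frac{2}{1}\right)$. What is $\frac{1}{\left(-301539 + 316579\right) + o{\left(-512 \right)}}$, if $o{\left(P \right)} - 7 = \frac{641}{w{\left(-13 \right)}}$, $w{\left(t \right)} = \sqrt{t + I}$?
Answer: $\frac{797491}{12000257958} + \frac{641 i \sqrt{53}}{12000257958} \approx 6.6456 \cdot 10^{-5} + 3.8887 \cdot 10^{-7} i$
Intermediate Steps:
$I = -40$ ($I = 5 \left(0 \left(-5\right) - \left(6 + \frac{2}{1}\right)\right) = 5 \left(0 - 8\right) = 5 \left(-8\right) = -40$)
$w{\left(t \right)} = \sqrt{-40 + t}$ ($w{\left(t \right)} = \sqrt{t - 40} = \sqrt{-40 + t}$)
$o{\left(P \right)} = 7 - \frac{641 i \sqrt{53}}{53}$ ($o{\left(P \right)} = 7 + \frac{641}{\sqrt{-40 - 13}} = 7 + \frac{641}{\sqrt{-53}} = 7 + \frac{641}{i \sqrt{53}} = 7 + 641 \left(- \frac{i \sqrt{53}}{53}\right) = 7 - \frac{641 i \sqrt{53}}{53}$)
$\frac{1}{\left(-301539 + 316579\right) + o{\left(-512 \right)}} = \frac{1}{\left(-301539 + 316579\right) + \left(7 - \frac{641 i \sqrt{53}}{53}\right)} = \frac{1}{15040 + \left(7 - \frac{641 i \sqrt{53}}{53}\right)} = \frac{1}{15047 - \frac{641 i \sqrt{53}}{53}}$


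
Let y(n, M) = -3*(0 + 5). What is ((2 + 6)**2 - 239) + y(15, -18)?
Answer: -190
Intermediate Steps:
y(n, M) = -15 (y(n, M) = -3*5 = -15)
((2 + 6)**2 - 239) + y(15, -18) = ((2 + 6)**2 - 239) - 15 = (8**2 - 239) - 15 = (64 - 239) - 15 = -175 - 15 = -190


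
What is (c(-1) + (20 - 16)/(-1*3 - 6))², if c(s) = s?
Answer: 169/81 ≈ 2.0864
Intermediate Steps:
(c(-1) + (20 - 16)/(-1*3 - 6))² = (-1 + (20 - 16)/(-1*3 - 6))² = (-1 + 4/(-3 - 6))² = (-1 + 4/(-9))² = (-1 + 4*(-⅑))² = (-1 - 4/9)² = (-13/9)² = 169/81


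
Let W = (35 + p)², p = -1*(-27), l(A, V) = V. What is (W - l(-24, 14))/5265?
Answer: 766/1053 ≈ 0.72745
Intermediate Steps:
p = 27
W = 3844 (W = (35 + 27)² = 62² = 3844)
(W - l(-24, 14))/5265 = (3844 - 1*14)/5265 = (3844 - 14)*(1/5265) = 3830*(1/5265) = 766/1053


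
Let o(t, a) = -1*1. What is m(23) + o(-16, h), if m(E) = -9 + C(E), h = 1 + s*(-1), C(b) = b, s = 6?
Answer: 13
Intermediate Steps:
h = -5 (h = 1 + 6*(-1) = 1 - 6 = -5)
o(t, a) = -1
m(E) = -9 + E
m(23) + o(-16, h) = (-9 + 23) - 1 = 14 - 1 = 13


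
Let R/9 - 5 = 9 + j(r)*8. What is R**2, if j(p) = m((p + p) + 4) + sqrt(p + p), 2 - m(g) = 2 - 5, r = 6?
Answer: 298404 + 139968*sqrt(3) ≈ 5.4084e+5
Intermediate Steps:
m(g) = 5 (m(g) = 2 - (2 - 5) = 2 - 1*(-3) = 2 + 3 = 5)
j(p) = 5 + sqrt(2)*sqrt(p) (j(p) = 5 + sqrt(p + p) = 5 + sqrt(2*p) = 5 + sqrt(2)*sqrt(p))
R = 486 + 144*sqrt(3) (R = 45 + 9*(9 + (5 + sqrt(2)*sqrt(6))*8) = 45 + 9*(9 + (5 + 2*sqrt(3))*8) = 45 + 9*(9 + (40 + 16*sqrt(3))) = 45 + 9*(49 + 16*sqrt(3)) = 45 + (441 + 144*sqrt(3)) = 486 + 144*sqrt(3) ≈ 735.42)
R**2 = (486 + 144*sqrt(3))**2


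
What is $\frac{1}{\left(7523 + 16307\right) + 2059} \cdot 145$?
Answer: $\frac{145}{25889} \approx 0.0056008$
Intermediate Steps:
$\frac{1}{\left(7523 + 16307\right) + 2059} \cdot 145 = \frac{1}{23830 + 2059} \cdot 145 = \frac{1}{25889} \cdot 145 = \frac{145}{25889}$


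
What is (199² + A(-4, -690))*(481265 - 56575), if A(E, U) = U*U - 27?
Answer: 219001591060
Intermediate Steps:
A(E, U) = -27 + U² (A(E, U) = U² - 27 = -27 + U²)
(199² + A(-4, -690))*(481265 - 56575) = (199² + (-27 + (-690)²))*(481265 - 56575) = (39601 + (-27 + 476100))*424690 = (39601 + 476073)*424690 = 515674*424690 = 219001591060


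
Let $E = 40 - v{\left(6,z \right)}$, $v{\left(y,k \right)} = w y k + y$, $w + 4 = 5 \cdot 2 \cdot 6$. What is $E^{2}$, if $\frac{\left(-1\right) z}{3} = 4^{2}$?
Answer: $261210244$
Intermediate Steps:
$w = 56$ ($w = -4 + 5 \cdot 2 \cdot 6 = -4 + 10 \cdot 6 = -4 + 60 = 56$)
$z = -48$ ($z = - 3 \cdot 4^{2} = \left(-3\right) 16 = -48$)
$v{\left(y,k \right)} = y + 56 k y$ ($v{\left(y,k \right)} = 56 y k + y = 56 k y + y = y + 56 k y$)
$E = 16162$ ($E = 40 - 6 \left(1 + 56 \left(-48\right)\right) = 40 - 6 \left(1 - 2688\right) = 40 - 6 \left(-2687\right) = 40 - -16122 = 40 + 16122 = 16162$)
$E^{2} = 16162^{2} = 261210244$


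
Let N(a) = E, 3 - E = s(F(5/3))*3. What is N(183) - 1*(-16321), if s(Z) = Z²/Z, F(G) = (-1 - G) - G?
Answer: 16337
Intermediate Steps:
F(G) = -1 - 2*G
s(Z) = Z
E = 16 (E = 3 - (-1 - 10/3)*3 = 3 - (-13)*3/3 = 3 - 1*(-13) = 3 + 13 = 16)
N(a) = 16
N(183) - 1*(-16321) = 16 - 1*(-16321) = 16 + 16321 = 16337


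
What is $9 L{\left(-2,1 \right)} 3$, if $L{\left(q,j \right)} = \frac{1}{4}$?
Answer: $\frac{27}{4} \approx 6.75$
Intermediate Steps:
$L{\left(q,j \right)} = \frac{1}{4}$
$9 L{\left(-2,1 \right)} 3 = 9 \cdot \frac{1}{4} \cdot 3 = \frac{9}{4} \cdot 3 = \frac{27}{4}$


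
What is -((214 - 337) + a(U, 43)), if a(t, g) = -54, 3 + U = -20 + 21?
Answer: 177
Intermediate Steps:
U = -2 (U = -3 + (-20 + 21) = -3 + 1 = -2)
-((214 - 337) + a(U, 43)) = -((214 - 337) - 54) = -(-123 - 54) = -1*(-177) = 177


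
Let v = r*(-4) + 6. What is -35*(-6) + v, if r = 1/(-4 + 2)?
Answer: 218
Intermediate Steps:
r = -1/2 (r = 1/(-2) = -1/2 ≈ -0.50000)
v = 8 (v = -1/2*(-4) + 6 = 2 + 6 = 8)
-35*(-6) + v = -35*(-6) + 8 = 210 + 8 = 218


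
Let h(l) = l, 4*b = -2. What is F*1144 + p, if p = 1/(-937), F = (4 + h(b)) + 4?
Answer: 8039459/937 ≈ 8580.0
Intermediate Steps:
b = -½ (b = (¼)*(-2) = -½ ≈ -0.50000)
F = 15/2 (F = (4 - ½) + 4 = 7/2 + 4 = 15/2 ≈ 7.5000)
p = -1/937 ≈ -0.0010672
F*1144 + p = (15/2)*1144 - 1/937 = 8580 - 1/937 = 8039459/937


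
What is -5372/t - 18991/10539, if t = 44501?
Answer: -901733999/468996039 ≈ -1.9227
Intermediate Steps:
-5372/t - 18991/10539 = -5372/44501 - 18991/10539 = -901733999/468996039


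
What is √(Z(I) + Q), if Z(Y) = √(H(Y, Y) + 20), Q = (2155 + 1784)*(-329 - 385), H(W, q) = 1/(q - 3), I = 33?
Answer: √(-2531201400 + 30*√18030)/30 ≈ 1677.0*I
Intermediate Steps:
H(W, q) = 1/(-3 + q)
Q = -2812446 (Q = 3939*(-714) = -2812446)
Z(Y) = √(20 + 1/(-3 + Y)) (Z(Y) = √(1/(-3 + Y) + 20) = √(20 + 1/(-3 + Y)))
√(Z(I) + Q) = √(√((-59 + 20*33)/(-3 + 33)) - 2812446) = √(√((-59 + 660)/30) - 2812446) = √(√((1/30)*601) - 2812446) = √(√(601/30) - 2812446) = √(√18030/30 - 2812446) = √(-2812446 + √18030/30)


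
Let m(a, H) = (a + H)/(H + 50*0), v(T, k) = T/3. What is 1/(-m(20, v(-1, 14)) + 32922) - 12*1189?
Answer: -470572907/32981 ≈ -14268.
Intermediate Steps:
v(T, k) = T/3 (v(T, k) = T*(⅓) = T/3)
m(a, H) = (H + a)/H (m(a, H) = (H + a)/(H + 0) = (H + a)/H)
1/(-m(20, v(-1, 14)) + 32922) - 12*1189 = 1/(-((⅓)*(-1) + 20)/((⅓)*(-1)) + 32922) - 12*1189 = 1/(-(-⅓ + 20)/(-⅓) + 32922) - 14268 = 1/(-(-3)*59/3 + 32922) - 14268 = 1/(-1*(-59) + 32922) - 14268 = 1/(59 + 32922) - 14268 = 1/32981 - 14268 = -470572907/32981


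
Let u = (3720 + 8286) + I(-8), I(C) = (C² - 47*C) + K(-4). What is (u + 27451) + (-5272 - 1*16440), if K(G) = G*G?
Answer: 18201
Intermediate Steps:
K(G) = G²
I(C) = 16 + C² - 47*C (I(C) = (C² - 47*C) + (-4)² = (C² - 47*C) + 16 = 16 + C² - 47*C)
u = 12462 (u = (3720 + 8286) + (16 + (-8)² - 47*(-8)) = 12006 + (16 + 64 + 376) = 12006 + 456 = 12462)
(u + 27451) + (-5272 - 1*16440) = (12462 + 27451) + (-5272 - 1*16440) = 39913 + (-5272 - 16440) = 39913 - 21712 = 18201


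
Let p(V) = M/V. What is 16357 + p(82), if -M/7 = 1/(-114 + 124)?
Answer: 13412733/820 ≈ 16357.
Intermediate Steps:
M = -7/10 (M = -7/(-114 + 124) = -7/10 ≈ -0.70000)
p(V) = -7/(10*V)
16357 + p(82) = 16357 - 7/10/82 = 16357 - 7/10*1/82 = 16357 - 7/820 = 13412733/820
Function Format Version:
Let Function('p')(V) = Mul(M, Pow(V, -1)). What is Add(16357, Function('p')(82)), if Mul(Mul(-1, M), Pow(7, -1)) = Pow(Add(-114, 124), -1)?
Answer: Rational(13412733, 820) ≈ 16357.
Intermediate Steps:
M = Rational(-7, 10) (M = Mul(-7, Pow(Add(-114, 124), -1)) = Mul(-7, Pow(10, -1)) = Mul(-7, Rational(1, 10)) = Rational(-7, 10) ≈ -0.70000)
Function('p')(V) = Mul(Rational(-7, 10), Pow(V, -1))
Add(16357, Function('p')(82)) = Add(16357, Mul(Rational(-7, 10), Pow(82, -1))) = Add(16357, Mul(Rational(-7, 10), Rational(1, 82))) = Add(16357, Rational(-7, 820)) = Rational(13412733, 820)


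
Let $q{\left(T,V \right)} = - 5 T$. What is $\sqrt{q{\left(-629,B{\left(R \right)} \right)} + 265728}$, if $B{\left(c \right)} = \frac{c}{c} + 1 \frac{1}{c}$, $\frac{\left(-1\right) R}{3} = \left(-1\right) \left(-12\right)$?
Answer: $\sqrt{268873} \approx 518.53$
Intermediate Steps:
$R = -36$ ($R = - 3 \left(\left(-1\right) \left(-12\right)\right) = \left(-3\right) 12 = -36$)
$B{\left(c \right)} = 1 + \frac{1}{c}$
$\sqrt{q{\left(-629,B{\left(R \right)} \right)} + 265728} = \sqrt{\left(-5\right) \left(-629\right) + 265728} = \sqrt{3145 + 265728} = \sqrt{268873}$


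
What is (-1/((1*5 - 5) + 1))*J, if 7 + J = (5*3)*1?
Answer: -8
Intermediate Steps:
J = 8 (J = -7 + (5*3)*1 = -7 + 15*1 = -7 + 15 = 8)
(-1/((1*5 - 5) + 1))*J = -1/((1*5 - 5) + 1)*8 = -1/((5 - 5) + 1)*8 = -1/(0 + 1)*8 = -1/1*8 = -1*8 = -8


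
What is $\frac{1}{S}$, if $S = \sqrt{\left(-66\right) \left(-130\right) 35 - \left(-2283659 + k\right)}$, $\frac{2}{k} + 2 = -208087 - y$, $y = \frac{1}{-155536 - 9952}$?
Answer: $\frac{\sqrt{3064198384837288193024546455}}{88981812716505305} \approx 0.0006221$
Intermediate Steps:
$y = - \frac{1}{165488}$ ($y = \frac{1}{-165488} = - \frac{1}{165488} \approx -6.0427 \cdot 10^{-6}$)
$k = - \frac{330976}{34436232431}$ ($k = \frac{2}{-2 - \frac{34435901455}{165488}} = \frac{2}{- \frac{34436232431}{165488}} = 2 \left(- \frac{165488}{34436232431}\right) = - \frac{330976}{34436232431} \approx -9.6113 \cdot 10^{-6}$)
$S = \frac{\sqrt{3064198384837288193024546455}}{34436232431}$ ($S = \sqrt{\left(-66\right) \left(-130\right) 35 + \left(2283659 - - \frac{330976}{34436232431}\right)} = \sqrt{8580 \cdot 35 + \left(2283659 + \frac{330976}{34436232431}\right)} = \sqrt{300300 + \frac{78640612117476005}{34436232431}} = \sqrt{\frac{88981812716505305}{34436232431}} = \frac{\sqrt{3064198384837288193024546455}}{34436232431} \approx 1607.5$)
$\frac{1}{S} = \frac{1}{\frac{1}{34436232431} \sqrt{3064198384837288193024546455}} = \frac{\sqrt{3064198384837288193024546455}}{88981812716505305}$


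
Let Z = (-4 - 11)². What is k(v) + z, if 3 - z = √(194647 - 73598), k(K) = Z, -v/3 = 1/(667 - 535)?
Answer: 228 - √121049 ≈ -119.92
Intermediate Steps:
Z = 225 (Z = (-15)² = 225)
v = -1/44 (v = -3/(667 - 535) = -3/132 = -3*1/132 = -1/44 ≈ -0.022727)
k(K) = 225
z = 3 - √121049 (z = 3 - √(194647 - 73598) = 3 - √121049 ≈ -344.92)
k(v) + z = 225 + (3 - √121049) = 228 - √121049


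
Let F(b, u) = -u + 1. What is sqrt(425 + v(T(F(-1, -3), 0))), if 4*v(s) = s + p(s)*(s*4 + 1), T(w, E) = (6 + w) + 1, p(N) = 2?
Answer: sqrt(1801)/2 ≈ 21.219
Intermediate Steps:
F(b, u) = 1 - u
T(w, E) = 7 + w
v(s) = 1/2 + 9*s/4 (v(s) = (s + 2*(s*4 + 1))/4 = (s + 2*(4*s + 1))/4 = (s + 2*(1 + 4*s))/4 = (s + (2 + 8*s))/4 = (2 + 9*s)/4 = 1/2 + 9*s/4)
sqrt(425 + v(T(F(-1, -3), 0))) = sqrt(425 + (1/2 + 9*(7 + (1 - 1*(-3)))/4)) = sqrt(425 + (1/2 + 9*(7 + (1 + 3))/4)) = sqrt(425 + (1/2 + 9*(7 + 4)/4)) = sqrt(425 + (1/2 + (9/4)*11)) = sqrt(425 + (1/2 + 99/4)) = sqrt(425 + 101/4) = sqrt(1801/4) = sqrt(1801)/2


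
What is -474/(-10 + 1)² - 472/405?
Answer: -2842/405 ≈ -7.0173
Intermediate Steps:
-474/(-10 + 1)² - 472/405 = -474/((-9)²) - 472*1/405 = -474/81 - 472/405 = -474*1/81 - 472/405 = -158/27 - 472/405 = -2842/405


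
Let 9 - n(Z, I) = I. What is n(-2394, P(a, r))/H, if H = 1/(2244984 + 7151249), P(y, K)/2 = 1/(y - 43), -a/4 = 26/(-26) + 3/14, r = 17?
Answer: 23725488325/279 ≈ 8.5038e+7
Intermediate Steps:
a = 22/7 (a = -4*(26/(-26) + 3/14) = -4*(26*(-1/26) + 3*(1/14)) = -4*(-1 + 3/14) = -4*(-11/14) = 22/7 ≈ 3.1429)
P(y, K) = 2/(-43 + y) (P(y, K) = 2/(y - 43) = 2/(-43 + y))
n(Z, I) = 9 - I
H = 1/9396233 ≈ 1.0643e-7
n(-2394, P(a, r))/H = (9 - 2/(-43 + 22/7))/(1/9396233) = (9 - 2/(-279/7))*9396233 = (9 - 2*(-7)/279)*9396233 = (9 - 1*(-14/279))*9396233 = (9 + 14/279)*9396233 = (2525/279)*9396233 = 23725488325/279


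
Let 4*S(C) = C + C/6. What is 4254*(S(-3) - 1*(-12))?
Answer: 189303/4 ≈ 47326.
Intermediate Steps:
S(C) = 7*C/24 (S(C) = (C + C/6)/4 = (7*C/6)/4 = 7*C/24)
4254*(S(-3) - 1*(-12)) = 4254*((7/24)*(-3) - 1*(-12)) = 4254*(-7/8 + 12) = 4254*(89/8) = 189303/4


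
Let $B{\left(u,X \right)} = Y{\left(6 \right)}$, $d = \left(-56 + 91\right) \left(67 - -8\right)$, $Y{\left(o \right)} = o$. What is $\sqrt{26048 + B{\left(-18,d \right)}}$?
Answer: $\sqrt{26054} \approx 161.41$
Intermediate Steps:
$d = 2625$ ($d = 35 \left(67 + 8\right) = 35 \cdot 75 = 2625$)
$B{\left(u,X \right)} = 6$
$\sqrt{26048 + B{\left(-18,d \right)}} = \sqrt{26048 + 6} = \sqrt{26054}$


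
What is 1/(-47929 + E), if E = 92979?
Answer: 1/45050 ≈ 2.2198e-5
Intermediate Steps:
1/(-47929 + E) = 1/(-47929 + 92979) = 1/45050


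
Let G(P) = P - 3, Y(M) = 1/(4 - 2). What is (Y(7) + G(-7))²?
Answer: 361/4 ≈ 90.250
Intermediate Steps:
Y(M) = ½ (Y(M) = 1/2 = ½)
G(P) = -3 + P
(Y(7) + G(-7))² = (½ + (-3 - 7))² = (½ - 10)² = (-19/2)² = 361/4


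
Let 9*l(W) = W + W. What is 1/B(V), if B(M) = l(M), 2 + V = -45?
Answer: -9/94 ≈ -0.095745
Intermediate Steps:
V = -47 (V = -2 - 45 = -47)
l(W) = 2*W/9 (l(W) = (W + W)/9 = (2*W)/9 = 2*W/9)
B(M) = 2*M/9
1/B(V) = 1/((2/9)*(-47)) = 1/(-94/9) = -9/94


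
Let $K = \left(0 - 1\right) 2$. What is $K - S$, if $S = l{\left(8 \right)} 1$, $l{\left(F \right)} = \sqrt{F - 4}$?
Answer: $-4$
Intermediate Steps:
$l{\left(F \right)} = \sqrt{-4 + F}$
$K = -2$ ($K = \left(-1\right) 2 = -2$)
$S = 2$ ($S = \sqrt{-4 + 8} \cdot 1 = \sqrt{4} \cdot 1 = 2 \cdot 1 = 2$)
$K - S = -2 - 2 = -4$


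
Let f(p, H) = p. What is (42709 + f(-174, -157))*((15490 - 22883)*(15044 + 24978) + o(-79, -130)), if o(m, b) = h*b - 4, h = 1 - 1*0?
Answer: -12585374047300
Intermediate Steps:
h = 1 (h = 1 + 0 = 1)
o(m, b) = -4 + b (o(m, b) = 1*b - 4 = b - 4 = -4 + b)
(42709 + f(-174, -157))*((15490 - 22883)*(15044 + 24978) + o(-79, -130)) = (42709 - 174)*((15490 - 22883)*(15044 + 24978) + (-4 - 130)) = 42535*(-7393*40022 - 134) = 42535*(-295882646 - 134) = 42535*(-295882780) = -12585374047300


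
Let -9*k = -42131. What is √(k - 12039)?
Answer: 2*I*√16555/3 ≈ 85.777*I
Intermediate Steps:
k = 42131/9 (k = -⅑*(-42131) = 42131/9 ≈ 4681.2)
√(k - 12039) = √(42131/9 - 12039) = √(-66220/9) = 2*I*√16555/3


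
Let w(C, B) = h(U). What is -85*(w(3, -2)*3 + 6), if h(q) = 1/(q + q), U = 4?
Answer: -4335/8 ≈ -541.88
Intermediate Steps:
h(q) = 1/(2*q)
w(C, B) = ⅛ (w(C, B) = (½)/4 = (½)*(¼) = ⅛)
-85*(w(3, -2)*3 + 6) = -85*((⅛)*3 + 6) = -85*(3/8 + 6) = -85*51/8 = -4335/8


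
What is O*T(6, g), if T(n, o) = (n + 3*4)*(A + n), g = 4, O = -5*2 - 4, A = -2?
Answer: -1008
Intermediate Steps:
O = -14 (O = -10 - 4 = -14)
T(n, o) = (-2 + n)*(12 + n) (T(n, o) = (n + 3*4)*(-2 + n) = (n + 12)*(-2 + n) = (12 + n)*(-2 + n) = (-2 + n)*(12 + n))
O*T(6, g) = -14*(-24 + 6**2 + 10*6) = -14*(-24 + 36 + 60) = -14*72 = -1008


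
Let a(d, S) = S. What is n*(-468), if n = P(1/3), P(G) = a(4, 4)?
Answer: -1872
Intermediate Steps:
P(G) = 4
n = 4
n*(-468) = 4*(-468) = -1872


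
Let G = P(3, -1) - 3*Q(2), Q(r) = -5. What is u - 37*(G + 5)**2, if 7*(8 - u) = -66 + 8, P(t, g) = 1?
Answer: -114105/7 ≈ -16301.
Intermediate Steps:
u = 114/7 (u = 8 - (-66 + 8)/7 = 8 - 1/7*(-58) = 8 + 58/7 = 114/7 ≈ 16.286)
G = 16 (G = 1 - 3*(-5) = 1 + 15 = 16)
u - 37*(G + 5)**2 = 114/7 - 37*(16 + 5)**2 = 114/7 - 37*21**2 = 114/7 - 37*441 = 114/7 - 16317 = -114105/7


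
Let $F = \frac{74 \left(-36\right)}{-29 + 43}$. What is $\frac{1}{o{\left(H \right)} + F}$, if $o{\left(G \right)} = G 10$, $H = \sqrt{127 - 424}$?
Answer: $- \frac{259}{89709} - \frac{245 i \sqrt{33}}{538254} \approx -0.0028871 - 0.0026148 i$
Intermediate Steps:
$H = 3 i \sqrt{33}$ ($H = \sqrt{-297} = 3 i \sqrt{33} \approx 17.234 i$)
$o{\left(G \right)} = 10 G$
$F = - \frac{1332}{7}$ ($F = - \frac{2664}{14} = \left(-2664\right) \frac{1}{14} = - \frac{1332}{7} \approx -190.29$)
$\frac{1}{o{\left(H \right)} + F} = \frac{1}{10 \cdot 3 i \sqrt{33} - \frac{1332}{7}} = \frac{1}{30 i \sqrt{33} - \frac{1332}{7}} = \frac{1}{- \frac{1332}{7} + 30 i \sqrt{33}}$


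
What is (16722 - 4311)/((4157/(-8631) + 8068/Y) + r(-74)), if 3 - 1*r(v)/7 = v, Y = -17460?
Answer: 17317626795/750774139 ≈ 23.066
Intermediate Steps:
r(v) = 21 - 7*v
(16722 - 4311)/((4157/(-8631) + 8068/Y) + r(-74)) = (16722 - 4311)/((4157/(-8631) + 8068/(-17460)) + (21 - 7*(-74))) = 12411/((4157*(-1/8631) + 8068*(-1/17460)) + (21 + 518)) = 12411/((-4157/8631 - 2017/4365) + 539) = 12411/(-1316816/1395345 + 539) = 12411/(750774139/1395345) = 12411*(1395345/750774139) = 17317626795/750774139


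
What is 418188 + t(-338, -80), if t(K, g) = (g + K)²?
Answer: 592912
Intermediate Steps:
t(K, g) = (K + g)²
418188 + t(-338, -80) = 418188 + (-338 - 80)² = 418188 + (-418)² = 418188 + 174724 = 592912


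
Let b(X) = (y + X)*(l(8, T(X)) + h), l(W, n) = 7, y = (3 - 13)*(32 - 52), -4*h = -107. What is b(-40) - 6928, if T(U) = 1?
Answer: -1528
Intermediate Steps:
h = 107/4 (h = -¼*(-107) = 107/4 ≈ 26.750)
y = 200 (y = -10*(-20) = 200)
b(X) = 6750 + 135*X/4 (b(X) = (200 + X)*(7 + 107/4) = (200 + X)*(135/4) = 6750 + 135*X/4)
b(-40) - 6928 = (6750 + (135/4)*(-40)) - 6928 = (6750 - 1350) - 6928 = 5400 - 6928 = -1528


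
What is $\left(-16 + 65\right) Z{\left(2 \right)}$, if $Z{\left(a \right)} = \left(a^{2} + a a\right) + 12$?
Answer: $980$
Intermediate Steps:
$Z{\left(a \right)} = 12 + 2 a^{2}$ ($Z{\left(a \right)} = \left(a^{2} + a^{2}\right) + 12 = 2 a^{2} + 12 = 12 + 2 a^{2}$)
$\left(-16 + 65\right) Z{\left(2 \right)} = \left(-16 + 65\right) \left(12 + 2 \cdot 2^{2}\right) = 49 \left(12 + 2 \cdot 4\right) = 49 \left(12 + 8\right) = 49 \cdot 20 = 980$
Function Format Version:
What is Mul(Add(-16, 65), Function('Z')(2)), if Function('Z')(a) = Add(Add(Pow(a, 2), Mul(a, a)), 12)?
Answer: 980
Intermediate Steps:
Function('Z')(a) = Add(12, Mul(2, Pow(a, 2))) (Function('Z')(a) = Add(Add(Pow(a, 2), Pow(a, 2)), 12) = Add(Mul(2, Pow(a, 2)), 12) = Add(12, Mul(2, Pow(a, 2))))
Mul(Add(-16, 65), Function('Z')(2)) = Mul(Add(-16, 65), Add(12, Mul(2, Pow(2, 2)))) = Mul(49, Add(12, Mul(2, 4))) = Mul(49, Add(12, 8)) = Mul(49, 20) = 980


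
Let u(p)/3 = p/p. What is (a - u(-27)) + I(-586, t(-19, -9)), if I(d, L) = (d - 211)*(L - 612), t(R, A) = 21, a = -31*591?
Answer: 452703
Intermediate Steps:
a = -18321
u(p) = 3 (u(p) = 3*(p/p) = 3*1 = 3)
I(d, L) = (-612 + L)*(-211 + d) (I(d, L) = (-211 + d)*(-612 + L) = (-612 + L)*(-211 + d))
(a - u(-27)) + I(-586, t(-19, -9)) = (-18321 - 1*3) + (129132 - 612*(-586) - 211*21 + 21*(-586)) = (-18321 - 3) + (129132 + 358632 - 4431 - 12306) = -18324 + 471027 = 452703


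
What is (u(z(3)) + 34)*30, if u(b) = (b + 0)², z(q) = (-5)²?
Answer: 19770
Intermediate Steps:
z(q) = 25
u(b) = b²
(u(z(3)) + 34)*30 = (25² + 34)*30 = (625 + 34)*30 = 659*30 = 19770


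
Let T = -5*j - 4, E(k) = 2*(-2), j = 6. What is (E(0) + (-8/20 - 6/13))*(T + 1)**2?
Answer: -344124/65 ≈ -5294.2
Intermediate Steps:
E(k) = -4
T = -34 (T = -5*6 - 4 = -30 - 4 = -34)
(E(0) + (-8/20 - 6/13))*(T + 1)**2 = (-4 + (-8/20 - 6/13))*(-34 + 1)**2 = (-4 + (-8*1/20 - 6*1/13))*(-33)**2 = (-4 + (-2/5 - 6/13))*1089 = (-4 - 56/65)*1089 = -316/65*1089 = -344124/65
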